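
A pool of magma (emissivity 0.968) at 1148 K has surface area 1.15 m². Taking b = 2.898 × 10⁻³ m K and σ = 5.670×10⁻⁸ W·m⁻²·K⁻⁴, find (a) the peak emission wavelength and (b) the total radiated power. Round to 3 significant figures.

λ_max ≈ 2.52 μm; P ≈ 1.10×10⁵ W

(a) λ_max = b/T = 2.898×10⁻³/1148 = 2.524×10⁻⁶ m = 2.52 μm.
Area A = 1.15 m².
(b) P = εσAT⁴ = 0.968×5.670×10⁻⁸×1.15×(1148)⁴ = 1.10×10⁵ W.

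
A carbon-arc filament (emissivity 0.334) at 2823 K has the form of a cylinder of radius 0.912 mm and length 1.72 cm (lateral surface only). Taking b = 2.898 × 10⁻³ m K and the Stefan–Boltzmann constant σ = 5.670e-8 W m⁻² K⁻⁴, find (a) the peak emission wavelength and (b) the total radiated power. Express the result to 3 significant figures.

(a) λ_max = b/T = 2.898×10⁻³/2823 = 1.027×10⁻⁶ m = 1.03 μm.
Lateral area A = 2πrL = 2π×9.12×10⁻⁴×0.0172 = 9.85606×10⁻⁵ m².
(b) P = εσAT⁴ = 0.334×5.670×10⁻⁸×9.85606×10⁻⁵×(2823)⁴ = 119 W.

λ_max ≈ 1.03 μm; P ≈ 119 W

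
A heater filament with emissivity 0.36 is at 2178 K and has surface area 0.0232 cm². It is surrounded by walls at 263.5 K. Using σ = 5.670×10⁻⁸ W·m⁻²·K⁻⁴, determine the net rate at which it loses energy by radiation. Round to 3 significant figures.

Area A = 0.0232 cm² = 2.32×10⁻⁶ m².
Net radiated power P_net = εσA(T⁴ − T₀⁴) = 0.36×5.670×10⁻⁸×2.32×10⁻⁶×(2178⁴ − 263.5⁴).
T⁴ − T₀⁴ = 2.25025×10¹³ − 4.82084×10⁹ = 2.24977×10¹³ K⁴, so P_net = 1.07 W.

Net loss ≈ 1.07 W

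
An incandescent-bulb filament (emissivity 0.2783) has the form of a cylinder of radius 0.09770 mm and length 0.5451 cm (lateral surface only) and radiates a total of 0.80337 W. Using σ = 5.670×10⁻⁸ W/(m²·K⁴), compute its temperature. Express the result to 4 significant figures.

Lateral area A = 2πrL = 2π×9.770×10⁻⁵×5.451×10⁻³ = 3.34619×10⁻⁶ m².
P = εσAT⁴ ⇒ T = (P/(εσA))^(1/4) = (0.80337/(0.2783×5.670×10⁻⁸×3.34619×10⁻⁶))^(1/4) = 1975 K.

T ≈ 1975 K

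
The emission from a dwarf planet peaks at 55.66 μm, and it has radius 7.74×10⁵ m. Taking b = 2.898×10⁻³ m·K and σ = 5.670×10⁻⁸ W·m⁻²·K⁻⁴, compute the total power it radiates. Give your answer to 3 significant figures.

Wien's law: T = b/λ_max = 2.898×10⁻³/5.566×10⁻⁵ = 52.0661 K.
Surface area A = 4πR² = 4π(7.74×10⁵ m)² = 7.52821×10¹² m².
Then P = σAT⁴ = 5.670×10⁻⁸×7.52821×10¹²×(52.0661)⁴ = 3.14×10¹² W.

P ≈ 3.14×10¹² W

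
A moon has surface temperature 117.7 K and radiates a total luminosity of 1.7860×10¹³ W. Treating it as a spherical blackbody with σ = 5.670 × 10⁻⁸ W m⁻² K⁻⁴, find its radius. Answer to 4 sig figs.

L = 4πR²σT⁴ ⇒ R = √(L/(4πσT⁴)).
σT⁴ = 10.8815 W/m², so R = √(1.7860×10¹³/(4π×10.8815)) = 3.614×10⁵ m.

R ≈ 3.614×10⁵ m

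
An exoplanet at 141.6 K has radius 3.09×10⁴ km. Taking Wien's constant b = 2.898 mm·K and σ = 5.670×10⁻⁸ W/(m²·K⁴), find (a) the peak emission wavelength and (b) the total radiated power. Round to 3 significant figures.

λ_max ≈ 20.5 μm; P ≈ 2.74×10¹⁷ W

(a) λ_max = b/T = 2.898×10⁻³/141.6 = 2.047×10⁻⁵ m = 20.5 μm.
Surface area A = 4πR² = 4π(3.09×10⁷ m)² = 1.19985×10¹⁶ m².
(b) P = σAT⁴ = 5.670×10⁻⁸×1.19985×10¹⁶×(141.6)⁴ = 2.74×10¹⁷ W.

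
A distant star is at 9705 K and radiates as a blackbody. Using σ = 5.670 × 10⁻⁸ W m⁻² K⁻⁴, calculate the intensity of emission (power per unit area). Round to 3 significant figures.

I ≈ 5.03×10⁸ W/m²

Stefan–Boltzmann: I = σT⁴ = 5.670×10⁻⁸ × (9705)⁴ = 5.03×10⁸ W/m².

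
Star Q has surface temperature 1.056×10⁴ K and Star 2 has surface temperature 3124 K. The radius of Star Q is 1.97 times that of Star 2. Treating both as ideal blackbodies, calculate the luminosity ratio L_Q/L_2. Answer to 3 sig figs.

L ∝ R²T⁴, so L_Q/L_2 = (R_Q/R_2)²(T_Q/T_2)⁴ = (1.97)² × (1.056×10⁴/3124)⁴ = 3.8809 × 130.560 = 507.

L_Q/L_2 ≈ 507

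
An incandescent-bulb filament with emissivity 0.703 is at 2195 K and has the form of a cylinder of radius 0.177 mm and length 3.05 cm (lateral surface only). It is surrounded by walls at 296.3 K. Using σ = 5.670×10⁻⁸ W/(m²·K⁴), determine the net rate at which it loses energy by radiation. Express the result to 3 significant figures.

Lateral area A = 2πrL = 2π×1.77×10⁻⁴×0.0305 = 3.39198×10⁻⁵ m².
Net radiated power P_net = εσA(T⁴ − T₀⁴) = 0.703×5.670×10⁻⁸×3.39198×10⁻⁵×(2195⁴ − 296.3⁴).
T⁴ − T₀⁴ = 2.32134×10¹³ − 7.70773×10⁹ = 2.32057×10¹³ K⁴, so P_net = 31.4 W.

Net loss ≈ 31.4 W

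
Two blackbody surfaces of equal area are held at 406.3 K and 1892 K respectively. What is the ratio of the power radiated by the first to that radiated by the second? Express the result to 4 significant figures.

With equal areas, P₁/P₂ = (T₁/T₂)⁴ = (406.3/1892)⁴ = 2.127×10⁻³.

P₁/P₂ ≈ 2.127×10⁻³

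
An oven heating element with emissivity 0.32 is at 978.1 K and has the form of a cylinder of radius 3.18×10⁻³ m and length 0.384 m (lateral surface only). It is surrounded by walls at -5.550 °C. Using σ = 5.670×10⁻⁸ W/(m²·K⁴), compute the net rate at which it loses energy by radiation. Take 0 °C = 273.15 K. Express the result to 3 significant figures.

Surroundings: T = -5.550 °C + 273.15 = 267.600 K.
Lateral area A = 2πrL = 2π×3.18×10⁻³×0.384 = 7.67252×10⁻³ m².
Net radiated power P_net = εσA(T⁴ − T₀⁴) = 0.32×5.670×10⁻⁸×7.67252×10⁻³×(978.1⁴ − 267.600⁴).
T⁴ − T₀⁴ = 9.15236×10¹¹ − 5.12796×10⁹ = 9.10108×10¹¹ K⁴, so P_net = 127 W.

Net loss ≈ 127 W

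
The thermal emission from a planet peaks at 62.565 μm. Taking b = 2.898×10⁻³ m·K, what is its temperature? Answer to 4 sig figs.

Wien's law gives T = b/λ_max = (2.898×10⁻³ m·K)/(6.2565×10⁻⁵ m) = 46.32 K.

T ≈ 46.32 K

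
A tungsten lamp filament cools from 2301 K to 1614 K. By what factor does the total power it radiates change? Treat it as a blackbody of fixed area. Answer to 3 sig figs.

P ∝ T⁴, so P₂/P₁ = (T₂/T₁)⁴ = (1614/2301)⁴ = (0.701434)⁴ = 0.242.

P₂/P₁ ≈ 0.242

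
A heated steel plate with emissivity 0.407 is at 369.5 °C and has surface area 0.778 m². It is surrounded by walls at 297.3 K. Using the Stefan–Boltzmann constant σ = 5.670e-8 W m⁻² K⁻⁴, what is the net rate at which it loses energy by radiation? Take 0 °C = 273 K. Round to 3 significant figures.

T = 369.5 °C + 273 = 642.5 K.
Area A = 0.778 m².
Net radiated power P_net = εσA(T⁴ − T₀⁴) = 0.407×5.670×10⁻⁸×0.778×(642.5⁴ − 297.3⁴).
T⁴ − T₀⁴ = 1.70409×10¹¹ − 7.81231×10⁹ = 1.62597×10¹¹ K⁴, so P_net = 2.92×10³ W.

Net loss ≈ 2.92×10³ W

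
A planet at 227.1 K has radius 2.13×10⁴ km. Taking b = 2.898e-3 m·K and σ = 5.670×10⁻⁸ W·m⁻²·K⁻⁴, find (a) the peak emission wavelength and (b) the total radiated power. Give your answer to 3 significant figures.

(a) λ_max = b/T = 2.898×10⁻³/227.1 = 1.276×10⁻⁵ m = 12.8 μm.
Surface area A = 4πR² = 4π(2.13×10⁷ m)² = 5.70124×10¹⁵ m².
(b) P = σAT⁴ = 5.670×10⁻⁸×5.70124×10¹⁵×(227.1)⁴ = 8.60×10¹⁷ W.

λ_max ≈ 12.8 μm; P ≈ 8.60×10¹⁷ W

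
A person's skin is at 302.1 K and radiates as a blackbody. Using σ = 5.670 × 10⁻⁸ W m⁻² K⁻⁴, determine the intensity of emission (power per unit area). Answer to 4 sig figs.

Stefan–Boltzmann: I = σT⁴ = 5.670×10⁻⁸ × (302.1)⁴ = 472.3 W/m².

I ≈ 472.3 W/m²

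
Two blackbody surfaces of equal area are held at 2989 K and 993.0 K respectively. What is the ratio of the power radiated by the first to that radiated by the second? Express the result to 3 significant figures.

With equal areas, P₁/P₂ = (T₁/T₂)⁴ = (2989/993.0)⁴ = 82.1.

P₁/P₂ ≈ 82.1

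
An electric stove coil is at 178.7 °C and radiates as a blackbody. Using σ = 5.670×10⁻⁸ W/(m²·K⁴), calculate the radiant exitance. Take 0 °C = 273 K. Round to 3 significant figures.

T = 178.7 °C + 273 = 451.7 K.
Stefan–Boltzmann: I = σT⁴ = 5.670×10⁻⁸ × (451.7)⁴ = 2.36×10³ W/m².

I ≈ 2.36×10³ W/m²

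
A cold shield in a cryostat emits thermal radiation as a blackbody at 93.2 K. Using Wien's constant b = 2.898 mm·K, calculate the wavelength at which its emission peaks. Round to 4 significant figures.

λ_max ≈ 31.09 μm

Wien's displacement law: λ_max = b/T = (2.898×10⁻³ m·K)/(93.2 K) = 3.1094×10⁻⁵ m.
That is 31.09 μm, in the infrared range.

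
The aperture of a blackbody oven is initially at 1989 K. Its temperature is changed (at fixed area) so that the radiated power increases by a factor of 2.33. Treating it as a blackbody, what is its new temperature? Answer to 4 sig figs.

P ∝ T⁴, so T₂/T₁ = (P₂/P₁)^(1/4) = (2.33)^(1/4) = 1.23549.
T₂ = 1989 × 1.23549 = 2457 K.

T₂ ≈ 2457 K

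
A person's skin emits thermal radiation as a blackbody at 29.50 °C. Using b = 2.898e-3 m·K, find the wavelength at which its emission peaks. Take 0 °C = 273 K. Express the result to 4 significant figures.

T = 29.50 °C + 273 = 302.50 K.
Wien's displacement law: λ_max = b/T = (2.898×10⁻³ m·K)/(302.50 K) = 9.5802×10⁻⁶ m.
That is 9.580 μm, in the infrared range.

λ_max ≈ 9.580 μm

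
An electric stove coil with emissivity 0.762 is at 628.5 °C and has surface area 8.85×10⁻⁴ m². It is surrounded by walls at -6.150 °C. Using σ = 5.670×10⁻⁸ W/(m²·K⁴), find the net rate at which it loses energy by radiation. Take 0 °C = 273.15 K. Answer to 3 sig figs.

T = 628.5 °C + 273.15 = 901.65 K.
Surroundings: T = -6.150 °C + 273.15 = 267.000 K.
Area A = 8.85×10⁻⁴ m².
Net radiated power P_net = εσA(T⁴ − T₀⁴) = 0.762×5.670×10⁻⁸×8.85×10⁻⁴×(901.65⁴ − 267.000⁴).
T⁴ − T₀⁴ = 6.60925×10¹¹ − 5.08212×10⁹ = 6.55843×10¹¹ K⁴, so P_net = 25.1 W.

Net loss ≈ 25.1 W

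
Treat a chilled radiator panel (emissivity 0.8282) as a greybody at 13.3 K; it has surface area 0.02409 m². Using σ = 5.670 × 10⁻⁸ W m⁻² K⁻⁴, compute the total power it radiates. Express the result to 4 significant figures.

Area A = 0.02409 m².
P = εσAT⁴ = 0.8282 × 5.670×10⁻⁸ × 0.02409 × (13.3)⁴ = 3.540×10⁻⁵ W.

P ≈ 3.540×10⁻⁵ W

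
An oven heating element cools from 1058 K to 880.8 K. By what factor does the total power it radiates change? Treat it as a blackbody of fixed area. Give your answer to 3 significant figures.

P ∝ T⁴, so P₂/P₁ = (T₂/T₁)⁴ = (880.8/1058)⁴ = (0.832514)⁴ = 0.480.

P₂/P₁ ≈ 0.480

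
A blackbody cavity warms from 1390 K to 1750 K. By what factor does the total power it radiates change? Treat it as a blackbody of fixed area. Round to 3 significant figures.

P ∝ T⁴, so P₂/P₁ = (T₂/T₁)⁴ = (1750/1390)⁴ = (1.25899)⁴ = 2.51.

P₂/P₁ ≈ 2.51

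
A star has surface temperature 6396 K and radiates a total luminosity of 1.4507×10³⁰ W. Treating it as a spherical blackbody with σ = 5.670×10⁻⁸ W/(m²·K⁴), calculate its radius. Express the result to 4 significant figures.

L = 4πR²σT⁴ ⇒ R = √(L/(4πσT⁴)).
σT⁴ = 9.48892×10⁷ W/m², so R = √(1.4507×10³⁰/(4π×9.48892×10⁷)) = 3.488×10¹⁰ m.

R ≈ 3.488×10¹⁰ m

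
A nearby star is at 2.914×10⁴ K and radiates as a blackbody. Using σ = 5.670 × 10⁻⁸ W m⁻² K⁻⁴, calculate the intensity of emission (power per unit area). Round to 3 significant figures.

Stefan–Boltzmann: I = σT⁴ = 5.670×10⁻⁸ × (2.914×10⁴)⁴ = 4.09×10¹⁰ W/m².

I ≈ 4.09×10¹⁰ W/m²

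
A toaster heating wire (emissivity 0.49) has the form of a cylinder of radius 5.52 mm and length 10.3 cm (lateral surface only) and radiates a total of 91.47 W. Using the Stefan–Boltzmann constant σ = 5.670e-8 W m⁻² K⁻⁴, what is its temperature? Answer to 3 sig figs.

Lateral area A = 2πrL = 2π×5.52×10⁻³×0.103 = 3.57237×10⁻³ m².
P = εσAT⁴ ⇒ T = (P/(εσA))^(1/4) = (91.47/(0.49×5.670×10⁻⁸×3.57237×10⁻³))^(1/4) = 980 K.

T ≈ 980 K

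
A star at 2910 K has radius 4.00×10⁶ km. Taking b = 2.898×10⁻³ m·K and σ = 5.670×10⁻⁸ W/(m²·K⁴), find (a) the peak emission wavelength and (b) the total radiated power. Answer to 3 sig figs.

λ_max ≈ 996 nm; P ≈ 8.17×10²⁶ W

(a) λ_max = b/T = 2.898×10⁻³/2910 = 9.959×10⁻⁷ m = 996 nm.
Surface area A = 4πR² = 4π(4.00×10⁹ m)² = 2.01062×10²⁰ m².
(b) P = σAT⁴ = 5.670×10⁻⁸×2.01062×10²⁰×(2910)⁴ = 8.17×10²⁶ W.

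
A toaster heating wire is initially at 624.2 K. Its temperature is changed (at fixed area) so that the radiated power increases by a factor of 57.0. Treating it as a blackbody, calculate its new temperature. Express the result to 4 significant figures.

P ∝ T⁴, so T₂/T₁ = (P₂/P₁)^(1/4) = (57.0)^(1/4) = 2.74770.
T₂ = 624.2 × 2.74770 = 1715 K.

T₂ ≈ 1715 K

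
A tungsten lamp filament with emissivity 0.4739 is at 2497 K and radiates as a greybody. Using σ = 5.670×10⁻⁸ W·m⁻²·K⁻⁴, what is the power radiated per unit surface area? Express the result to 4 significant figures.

Stefan–Boltzmann: I = εσT⁴ = 0.4739 × 5.670×10⁻⁸ × (2497)⁴ = 1.045×10⁶ W/m².

I ≈ 1.045×10⁶ W/m²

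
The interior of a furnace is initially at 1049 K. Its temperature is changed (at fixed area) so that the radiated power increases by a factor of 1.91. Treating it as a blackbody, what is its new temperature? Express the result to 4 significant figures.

T₂ ≈ 1233 K

P ∝ T⁴, so T₂/T₁ = (P₂/P₁)^(1/4) = (1.91)^(1/4) = 1.17560.
T₂ = 1049 × 1.17560 = 1233 K.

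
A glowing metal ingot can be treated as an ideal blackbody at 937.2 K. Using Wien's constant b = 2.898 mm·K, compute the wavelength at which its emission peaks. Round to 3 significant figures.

λ_max ≈ 3.09 μm

Wien's displacement law: λ_max = b/T = (2.898×10⁻³ m·K)/(937.2 K) = 3.092×10⁻⁶ m.
That is 3.09 μm, in the infrared range.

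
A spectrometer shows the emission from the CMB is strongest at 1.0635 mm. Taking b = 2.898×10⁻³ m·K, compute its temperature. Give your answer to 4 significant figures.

T ≈ 2.725 K

Wien's law gives T = b/λ_max = (2.898×10⁻³ m·K)/(1.0635×10⁻³ m) = 2.725 K.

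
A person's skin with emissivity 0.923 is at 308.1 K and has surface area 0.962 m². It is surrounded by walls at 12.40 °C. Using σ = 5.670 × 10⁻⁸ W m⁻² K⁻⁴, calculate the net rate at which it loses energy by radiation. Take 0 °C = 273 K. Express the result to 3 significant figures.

Net loss ≈ 120 W

Surroundings: T = 12.40 °C + 273 = 285.40 K.
Area A = 0.962 m².
Net radiated power P_net = εσA(T⁴ − T₀⁴) = 0.923×5.670×10⁻⁸×0.962×(308.1⁴ − 285.40⁴).
T⁴ − T₀⁴ = 9.01087×10⁹ − 6.63462×10⁹ = 2.37625×10⁹ K⁴, so P_net = 120 W.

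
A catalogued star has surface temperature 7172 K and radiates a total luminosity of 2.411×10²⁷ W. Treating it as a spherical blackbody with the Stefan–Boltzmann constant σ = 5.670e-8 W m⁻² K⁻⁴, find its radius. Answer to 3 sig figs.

L = 4πR²σT⁴ ⇒ R = √(L/(4πσT⁴)).
σT⁴ = 1.50018×10⁸ W/m², so R = √(2.411×10²⁷/(4π×1.50018×10⁸)) = 1.13×10⁹ m.

R ≈ 1.13×10⁹ m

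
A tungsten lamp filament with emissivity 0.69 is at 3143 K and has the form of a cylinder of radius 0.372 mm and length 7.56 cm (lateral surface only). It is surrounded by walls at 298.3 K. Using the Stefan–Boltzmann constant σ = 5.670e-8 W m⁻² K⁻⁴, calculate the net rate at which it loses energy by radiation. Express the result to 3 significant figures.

Lateral area A = 2πrL = 2π×3.72×10⁻⁴×0.0756 = 1.76703×10⁻⁴ m².
Net radiated power P_net = εσA(T⁴ − T₀⁴) = 0.69×5.670×10⁻⁸×1.76703×10⁻⁴×(3143⁴ − 298.3⁴).
T⁴ − T₀⁴ = 9.75838×10¹³ − 7.91795×10⁹ = 9.75759×10¹³ K⁴, so P_net = 675 W.

Net loss ≈ 675 W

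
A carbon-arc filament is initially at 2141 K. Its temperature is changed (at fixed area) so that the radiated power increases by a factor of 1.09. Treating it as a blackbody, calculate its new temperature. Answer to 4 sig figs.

P ∝ T⁴, so T₂/T₁ = (P₂/P₁)^(1/4) = (1.09)^(1/4) = 1.02178.
T₂ = 2141 × 1.02178 = 2188 K.

T₂ ≈ 2188 K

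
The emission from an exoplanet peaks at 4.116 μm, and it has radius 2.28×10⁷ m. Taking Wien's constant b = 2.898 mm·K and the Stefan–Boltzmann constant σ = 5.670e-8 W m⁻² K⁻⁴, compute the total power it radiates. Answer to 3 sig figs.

P ≈ 9.10×10¹⁹ W

Wien's law: T = b/λ_max = 2.898×10⁻³/4.116×10⁻⁶ = 704.082 K.
Surface area A = 4πR² = 4π(2.28×10⁷ m)² = 6.53250×10¹⁵ m².
Then P = σAT⁴ = 5.670×10⁻⁸×6.53250×10¹⁵×(704.082)⁴ = 9.10×10¹⁹ W.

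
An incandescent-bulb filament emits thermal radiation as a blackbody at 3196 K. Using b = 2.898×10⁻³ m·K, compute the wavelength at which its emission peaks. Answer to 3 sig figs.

λ_max ≈ 907 nm

Wien's displacement law: λ_max = b/T = (2.898×10⁻³ m·K)/(3196 K) = 9.068×10⁻⁷ m.
That is 907 nm, in the infrared range.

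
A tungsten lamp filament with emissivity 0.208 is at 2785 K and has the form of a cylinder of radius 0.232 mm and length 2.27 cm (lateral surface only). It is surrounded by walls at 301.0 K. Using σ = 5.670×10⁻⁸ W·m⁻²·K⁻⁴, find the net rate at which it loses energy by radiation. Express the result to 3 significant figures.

Lateral area A = 2πrL = 2π×2.32×10⁻⁴×0.0227 = 3.30898×10⁻⁵ m².
Net radiated power P_net = εσA(T⁴ − T₀⁴) = 0.208×5.670×10⁻⁸×3.30898×10⁻⁵×(2785⁴ − 301.0⁴).
T⁴ − T₀⁴ = 6.01590×10¹³ − 8.20854×10⁹ = 6.01508×10¹³ K⁴, so P_net = 23.5 W.

Net loss ≈ 23.5 W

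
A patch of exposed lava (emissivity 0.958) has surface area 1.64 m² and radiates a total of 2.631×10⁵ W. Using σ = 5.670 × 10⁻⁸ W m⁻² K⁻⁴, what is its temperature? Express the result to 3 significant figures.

T ≈ 1.31×10³ K

Area A = 1.64 m².
P = εσAT⁴ ⇒ T = (P/(εσA))^(1/4) = (2.631×10⁵/(0.958×5.670×10⁻⁸×1.64))^(1/4) = 1.31×10³ K.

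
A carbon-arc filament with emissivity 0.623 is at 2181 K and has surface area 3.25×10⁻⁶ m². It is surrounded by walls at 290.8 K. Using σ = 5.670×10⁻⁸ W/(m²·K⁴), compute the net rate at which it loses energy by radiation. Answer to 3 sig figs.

Area A = 3.25×10⁻⁶ m².
Net radiated power P_net = εσA(T⁴ − T₀⁴) = 0.623×5.670×10⁻⁸×3.25×10⁻⁶×(2181⁴ − 290.8⁴).
T⁴ − T₀⁴ = 2.26268×10¹³ − 7.15118×10⁹ = 2.26196×10¹³ K⁴, so P_net = 2.60 W.

Net loss ≈ 2.60 W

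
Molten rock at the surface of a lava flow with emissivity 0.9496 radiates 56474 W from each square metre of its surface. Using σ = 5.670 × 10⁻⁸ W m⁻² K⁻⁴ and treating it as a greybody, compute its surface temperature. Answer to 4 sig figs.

I = εσT⁴, so T = (I/εσ)^(1/4) = (56474/(0.9496×5.670×10⁻⁸))^(1/4) = 1012 K.

T ≈ 1012 K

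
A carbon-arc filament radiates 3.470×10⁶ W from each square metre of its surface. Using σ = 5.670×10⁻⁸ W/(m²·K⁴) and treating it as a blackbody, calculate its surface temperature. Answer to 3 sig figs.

I = σT⁴, so T = (I/σ)^(1/4) = (3.470×10⁶/(5.670×10⁻⁸))^(1/4) = 2.80×10³ K.

T ≈ 2.80×10³ K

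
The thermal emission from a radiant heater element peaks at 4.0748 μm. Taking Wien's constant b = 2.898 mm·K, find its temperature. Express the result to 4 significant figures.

Wien's law gives T = b/λ_max = (2.898×10⁻³ m·K)/(4.0748×10⁻⁶ m) = 711.2 K.

T ≈ 711.2 K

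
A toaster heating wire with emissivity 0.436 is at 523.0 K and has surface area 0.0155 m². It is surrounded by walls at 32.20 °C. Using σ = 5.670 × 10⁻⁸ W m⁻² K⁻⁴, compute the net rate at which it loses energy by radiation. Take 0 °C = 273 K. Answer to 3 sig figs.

Surroundings: T = 32.20 °C + 273 = 305.20 K.
Area A = 0.0155 m².
Net radiated power P_net = εσA(T⁴ − T₀⁴) = 0.436×5.670×10⁻⁸×0.0155×(523.0⁴ − 305.20⁴).
T⁴ − T₀⁴ = 7.48181×10¹⁰ − 8.67637×10⁹ = 6.61417×10¹⁰ K⁴, so P_net = 25.3 W.

Net loss ≈ 25.3 W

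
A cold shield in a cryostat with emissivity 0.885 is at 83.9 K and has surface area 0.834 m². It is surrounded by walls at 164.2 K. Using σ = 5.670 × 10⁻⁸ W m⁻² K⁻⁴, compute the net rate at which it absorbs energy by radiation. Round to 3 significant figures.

Area A = 0.834 m².
Net radiated power P_net = εσA(T⁴ − T₀⁴) = 0.885×5.670×10⁻⁸×0.834×(83.9⁴ − 164.2⁴).
T⁴ − T₀⁴ = 4.95505×10⁷ − 7.26930×10⁸ = -6.77380×10⁸ K⁴, so P_net = -28.3 W — negative, meaning a net gain of 28.3 W.

Net gain ≈ 28.3 W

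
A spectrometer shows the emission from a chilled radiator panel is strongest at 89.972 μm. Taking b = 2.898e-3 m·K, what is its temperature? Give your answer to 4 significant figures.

Wien's law gives T = b/λ_max = (2.898×10⁻³ m·K)/(8.9972×10⁻⁵ m) = 32.21 K.

T ≈ 32.21 K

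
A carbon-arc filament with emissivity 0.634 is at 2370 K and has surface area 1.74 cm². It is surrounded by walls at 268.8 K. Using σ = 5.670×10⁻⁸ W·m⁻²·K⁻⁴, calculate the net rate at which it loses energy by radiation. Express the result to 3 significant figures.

Area A = 1.74 cm² = 1.74×10⁻⁴ m².
Net radiated power P_net = εσA(T⁴ − T₀⁴) = 0.634×5.670×10⁻⁸×1.74×10⁻⁴×(2370⁴ − 268.8⁴).
T⁴ − T₀⁴ = 3.15496×10¹³ − 5.22056×10⁹ = 3.15444×10¹³ K⁴, so P_net = 197 W.

Net loss ≈ 197 W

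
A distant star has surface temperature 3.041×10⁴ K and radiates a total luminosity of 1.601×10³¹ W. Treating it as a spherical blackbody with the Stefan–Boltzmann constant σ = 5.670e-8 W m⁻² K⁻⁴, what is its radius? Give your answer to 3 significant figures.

L = 4πR²σT⁴ ⇒ R = √(L/(4πσT⁴)).
σT⁴ = 4.84896×10¹⁰ W/m², so R = √(1.601×10³¹/(4π×4.84896×10¹⁰)) = 5.13×10⁹ m.

R ≈ 5.13×10⁹ m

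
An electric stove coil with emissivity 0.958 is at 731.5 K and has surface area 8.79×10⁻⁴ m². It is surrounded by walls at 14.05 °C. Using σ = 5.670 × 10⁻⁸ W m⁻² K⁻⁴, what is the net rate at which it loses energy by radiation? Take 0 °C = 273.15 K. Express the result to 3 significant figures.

Net loss ≈ 13.3 W

Surroundings: T = 14.05 °C + 273.15 = 287.20 K.
Area A = 8.79×10⁻⁴ m².
Net radiated power P_net = εσA(T⁴ − T₀⁴) = 0.958×5.670×10⁻⁸×8.79×10⁻⁴×(731.5⁴ − 287.20⁴).
T⁴ − T₀⁴ = 2.86324×10¹¹ − 6.80358×10⁹ = 2.79520×10¹¹ K⁴, so P_net = 13.3 W.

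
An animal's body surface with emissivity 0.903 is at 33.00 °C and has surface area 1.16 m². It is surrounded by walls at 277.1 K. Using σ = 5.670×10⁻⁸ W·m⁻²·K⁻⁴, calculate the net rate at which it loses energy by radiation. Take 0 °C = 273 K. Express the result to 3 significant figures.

Net loss ≈ 171 W

T = 33.00 °C + 273 = 306.00 K.
Area A = 1.16 m².
Net radiated power P_net = εσA(T⁴ − T₀⁴) = 0.903×5.670×10⁻⁸×1.16×(306.00⁴ − 277.1⁴).
T⁴ − T₀⁴ = 8.76770×10⁹ − 5.89585×10⁹ = 2.87185×10⁹ K⁴, so P_net = 171 W.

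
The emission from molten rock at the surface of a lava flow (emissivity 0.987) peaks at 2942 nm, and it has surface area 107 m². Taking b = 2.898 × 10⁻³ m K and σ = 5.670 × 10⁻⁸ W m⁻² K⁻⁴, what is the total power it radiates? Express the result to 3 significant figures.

Wien's law: T = b/λ_max = 2.898×10⁻³/2.942×10⁻⁶ = 985.044 K.
Area A = 107 m².
Then P = εσAT⁴ = 0.987×5.670×10⁻⁸×107×(985.044)⁴ = 5.64×10⁶ W.

P ≈ 5.64×10⁶ W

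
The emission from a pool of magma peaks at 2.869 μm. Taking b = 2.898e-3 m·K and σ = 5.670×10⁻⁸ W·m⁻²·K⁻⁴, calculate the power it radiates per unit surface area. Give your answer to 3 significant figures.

Wien's law: T = b/λ_max = 2.898×10⁻³/2.869×10⁻⁶ = 1010.11 K.
Then I = σT⁴ = 5.670×10⁻⁸×(1010.11)⁴ = 5.90×10⁴ W/m².

I ≈ 5.90×10⁴ W/m²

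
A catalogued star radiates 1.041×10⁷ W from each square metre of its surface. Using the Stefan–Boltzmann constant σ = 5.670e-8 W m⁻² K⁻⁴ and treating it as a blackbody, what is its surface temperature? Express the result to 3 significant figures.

T ≈ 3.68×10³ K

I = σT⁴, so T = (I/σ)^(1/4) = (1.041×10⁷/(5.670×10⁻⁸))^(1/4) = 3.68×10³ K.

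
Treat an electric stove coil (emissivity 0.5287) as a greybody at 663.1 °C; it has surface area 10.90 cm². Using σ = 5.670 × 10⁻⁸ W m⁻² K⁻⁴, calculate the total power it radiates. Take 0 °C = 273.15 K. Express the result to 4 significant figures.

P ≈ 25.11 W

T = 663.1 °C + 273.15 = 936.25 K.
Area A = 10.90 cm² = 1.090×10⁻³ m².
P = εσAT⁴ = 0.5287 × 5.670×10⁻⁸ × 1.090×10⁻³ × (936.25)⁴ = 25.11 W.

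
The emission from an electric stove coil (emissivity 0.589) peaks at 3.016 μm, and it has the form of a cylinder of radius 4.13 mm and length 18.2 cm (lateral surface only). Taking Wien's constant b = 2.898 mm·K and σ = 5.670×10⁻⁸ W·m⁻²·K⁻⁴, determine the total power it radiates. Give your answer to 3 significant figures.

P ≈ 134 W

Wien's law: T = b/λ_max = 2.898×10⁻³/3.016×10⁻⁶ = 960.875 K.
Lateral area A = 2πrL = 2π×4.13×10⁻³×0.182 = 4.72282×10⁻³ m².
Then P = εσAT⁴ = 0.589×5.670×10⁻⁸×4.72282×10⁻³×(960.875)⁴ = 134 W.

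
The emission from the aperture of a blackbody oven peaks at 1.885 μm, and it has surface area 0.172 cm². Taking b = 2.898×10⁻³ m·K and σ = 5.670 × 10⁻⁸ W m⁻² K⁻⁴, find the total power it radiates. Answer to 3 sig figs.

Wien's law: T = b/λ_max = 2.898×10⁻³/1.885×10⁻⁶ = 1537.40 K.
Area A = 0.172 cm² = 1.72×10⁻⁵ m².
Then P = σAT⁴ = 5.670×10⁻⁸×1.72×10⁻⁵×(1537.40)⁴ = 5.45 W.

P ≈ 5.45 W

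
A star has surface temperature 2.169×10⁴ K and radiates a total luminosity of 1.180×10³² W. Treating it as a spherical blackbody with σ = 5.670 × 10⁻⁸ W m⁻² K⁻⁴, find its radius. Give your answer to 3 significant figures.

R ≈ 2.74×10¹⁰ m

L = 4πR²σT⁴ ⇒ R = √(L/(4πσT⁴)).
σT⁴ = 1.25494×10¹⁰ W/m², so R = √(1.180×10³²/(4π×1.25494×10¹⁰)) = 2.74×10¹⁰ m.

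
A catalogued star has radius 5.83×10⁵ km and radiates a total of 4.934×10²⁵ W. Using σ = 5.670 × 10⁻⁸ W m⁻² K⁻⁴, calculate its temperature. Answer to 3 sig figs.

T ≈ 3.78×10³ K

Surface area A = 4πR² = 4π(5.83×10⁸ m)² = 4.27117×10¹⁸ m².
P = σAT⁴ ⇒ T = (P/(σA))^(1/4) = (4.934×10²⁵/(5.670×10⁻⁸×4.27117×10¹⁸))^(1/4) = 3.78×10³ K.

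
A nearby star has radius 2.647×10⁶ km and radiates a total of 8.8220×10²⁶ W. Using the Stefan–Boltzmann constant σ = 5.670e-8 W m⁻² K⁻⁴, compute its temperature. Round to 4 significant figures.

Surface area A = 4πR² = 4π(2.647×10⁹ m)² = 8.80476×10¹⁹ m².
P = σAT⁴ ⇒ T = (P/(σA))^(1/4) = (8.8220×10²⁶/(5.670×10⁻⁸×8.80476×10¹⁹))^(1/4) = 3646 K.

T ≈ 3646 K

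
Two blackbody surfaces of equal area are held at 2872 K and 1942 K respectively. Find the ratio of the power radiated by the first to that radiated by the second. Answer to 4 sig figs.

P₁/P₂ ≈ 4.783

With equal areas, P₁/P₂ = (T₁/T₂)⁴ = (2872/1942)⁴ = 4.783.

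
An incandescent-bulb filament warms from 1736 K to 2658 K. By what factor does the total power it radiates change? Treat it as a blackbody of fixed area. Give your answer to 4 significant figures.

P ∝ T⁴, so P₂/P₁ = (T₂/T₁)⁴ = (2658/1736)⁴ = (1.53111)⁴ = 5.496.

P₂/P₁ ≈ 5.496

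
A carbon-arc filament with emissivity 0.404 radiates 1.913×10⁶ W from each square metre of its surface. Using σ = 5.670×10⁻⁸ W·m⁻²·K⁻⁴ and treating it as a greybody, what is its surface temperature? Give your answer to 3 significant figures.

I = εσT⁴, so T = (I/εσ)^(1/4) = (1.913×10⁶/(0.404×5.670×10⁻⁸))^(1/4) = 3.02×10³ K.

T ≈ 3.02×10³ K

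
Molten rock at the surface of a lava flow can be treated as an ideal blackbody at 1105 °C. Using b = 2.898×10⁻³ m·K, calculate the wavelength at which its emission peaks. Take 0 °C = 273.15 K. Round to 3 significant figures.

λ_max ≈ 2.10 μm

T = 1105 °C + 273.15 = 1378.15 K.
Wien's displacement law: λ_max = b/T = (2.898×10⁻³ m·K)/(1378.15 K) = 2.103×10⁻⁶ m.
That is 2.10 μm, in the infrared range.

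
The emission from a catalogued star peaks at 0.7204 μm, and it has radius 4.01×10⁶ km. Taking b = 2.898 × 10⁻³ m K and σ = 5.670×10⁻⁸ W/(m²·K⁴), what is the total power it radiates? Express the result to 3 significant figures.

Wien's law: T = b/λ_max = 2.898×10⁻³/7.204×10⁻⁷ = 4022.77 K.
Surface area A = 4πR² = 4π(4.01×10⁹ m)² = 2.02068×10²⁰ m².
Then P = σAT⁴ = 5.670×10⁻⁸×2.02068×10²⁰×(4022.77)⁴ = 3.00×10²⁷ W.

P ≈ 3.00×10²⁷ W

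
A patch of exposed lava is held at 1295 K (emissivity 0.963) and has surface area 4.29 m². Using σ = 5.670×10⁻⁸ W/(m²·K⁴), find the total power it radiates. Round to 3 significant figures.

P ≈ 6.59×10⁵ W

Area A = 4.29 m².
P = εσAT⁴ = 0.963 × 5.670×10⁻⁸ × 4.29 × (1295)⁴ = 6.59×10⁵ W.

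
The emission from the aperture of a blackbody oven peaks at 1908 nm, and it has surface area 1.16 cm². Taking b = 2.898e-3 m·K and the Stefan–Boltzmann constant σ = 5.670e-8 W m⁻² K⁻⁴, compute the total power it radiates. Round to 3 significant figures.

P ≈ 35.0 W

Wien's law: T = b/λ_max = 2.898×10⁻³/1.908×10⁻⁶ = 1518.87 K.
Area A = 1.16 cm² = 1.16×10⁻⁴ m².
Then P = σAT⁴ = 5.670×10⁻⁸×1.16×10⁻⁴×(1518.87)⁴ = 35.0 W.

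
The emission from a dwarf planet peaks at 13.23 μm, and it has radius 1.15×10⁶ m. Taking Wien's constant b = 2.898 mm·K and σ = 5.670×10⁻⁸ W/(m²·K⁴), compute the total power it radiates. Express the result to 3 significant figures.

P ≈ 2.17×10¹⁵ W

Wien's law: T = b/λ_max = 2.898×10⁻³/1.323×10⁻⁵ = 219.048 K.
Surface area A = 4πR² = 4π(1.15×10⁶ m)² = 1.66190×10¹³ m².
Then P = σAT⁴ = 5.670×10⁻⁸×1.66190×10¹³×(219.048)⁴ = 2.17×10¹⁵ W.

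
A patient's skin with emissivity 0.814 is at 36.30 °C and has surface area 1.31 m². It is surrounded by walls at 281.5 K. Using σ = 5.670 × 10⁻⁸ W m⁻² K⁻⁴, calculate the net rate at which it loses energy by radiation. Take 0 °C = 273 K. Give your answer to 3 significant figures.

T = 36.30 °C + 273 = 309.30 K.
Area A = 1.31 m².
Net radiated power P_net = εσA(T⁴ − T₀⁴) = 0.814×5.670×10⁻⁸×1.31×(309.30⁴ − 281.5⁴).
T⁴ − T₀⁴ = 9.15208×10⁹ − 6.27933×10⁹ = 2.87275×10⁹ K⁴, so P_net = 174 W.

Net loss ≈ 174 W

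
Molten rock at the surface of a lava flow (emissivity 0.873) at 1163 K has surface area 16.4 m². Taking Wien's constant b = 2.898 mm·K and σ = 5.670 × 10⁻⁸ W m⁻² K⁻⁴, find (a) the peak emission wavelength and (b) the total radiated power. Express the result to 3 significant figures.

λ_max ≈ 2.49×10³ nm; P ≈ 1.49×10⁶ W

(a) λ_max = b/T = 2.898×10⁻³/1163 = 2.492×10⁻⁶ m = 2.49×10³ nm.
Area A = 16.4 m².
(b) P = εσAT⁴ = 0.873×5.670×10⁻⁸×16.4×(1163)⁴ = 1.49×10⁶ W.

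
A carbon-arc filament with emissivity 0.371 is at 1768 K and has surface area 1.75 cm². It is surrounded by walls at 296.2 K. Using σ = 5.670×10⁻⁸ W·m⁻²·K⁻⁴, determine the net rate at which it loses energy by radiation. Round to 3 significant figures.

Area A = 1.75 cm² = 1.75×10⁻⁴ m².
Net radiated power P_net = εσA(T⁴ − T₀⁴) = 0.371×5.670×10⁻⁸×1.75×10⁻⁴×(1768⁴ − 296.2⁴).
T⁴ − T₀⁴ = 9.77078×10¹² − 7.69733×10⁹ = 9.76308×10¹² K⁴, so P_net = 35.9 W.

Net loss ≈ 35.9 W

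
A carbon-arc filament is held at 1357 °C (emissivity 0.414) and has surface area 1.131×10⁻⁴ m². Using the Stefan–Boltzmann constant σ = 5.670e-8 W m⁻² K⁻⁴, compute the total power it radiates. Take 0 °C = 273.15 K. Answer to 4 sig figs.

T = 1357 °C + 273.15 = 1630.15 K.
Area A = 1.131×10⁻⁴ m².
P = εσAT⁴ = 0.414 × 5.670×10⁻⁸ × 1.131×10⁻⁴ × (1630.15)⁴ = 18.75 W.

P ≈ 18.75 W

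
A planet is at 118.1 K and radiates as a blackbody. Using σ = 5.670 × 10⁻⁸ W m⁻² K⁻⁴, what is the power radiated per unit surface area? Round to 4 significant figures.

Stefan–Boltzmann: I = σT⁴ = 5.670×10⁻⁸ × (118.1)⁴ = 11.03 W/m².

I ≈ 11.03 W/m²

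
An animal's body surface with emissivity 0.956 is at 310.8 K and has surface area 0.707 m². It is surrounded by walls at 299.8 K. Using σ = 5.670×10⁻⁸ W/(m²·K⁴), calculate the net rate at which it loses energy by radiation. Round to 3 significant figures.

Area A = 0.707 m².
Net radiated power P_net = εσA(T⁴ − T₀⁴) = 0.956×5.670×10⁻⁸×0.707×(310.8⁴ − 299.8⁴).
T⁴ − T₀⁴ = 9.33091×10⁹ − 8.07842×10⁹ = 1.25249×10⁹ K⁴, so P_net = 48.0 W.

Net loss ≈ 48.0 W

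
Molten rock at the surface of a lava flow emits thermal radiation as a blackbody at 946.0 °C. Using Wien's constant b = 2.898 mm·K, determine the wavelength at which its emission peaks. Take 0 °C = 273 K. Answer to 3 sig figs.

λ_max ≈ 2.38 μm

T = 946.0 °C + 273 = 1219.0 K.
Wien's displacement law: λ_max = b/T = (2.898×10⁻³ m·K)/(1219.0 K) = 2.377×10⁻⁶ m.
That is 2.38 μm, in the infrared range.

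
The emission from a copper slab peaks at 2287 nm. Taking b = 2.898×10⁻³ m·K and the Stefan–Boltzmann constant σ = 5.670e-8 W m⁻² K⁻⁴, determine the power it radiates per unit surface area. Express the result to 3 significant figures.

I ≈ 1.46×10⁵ W/m²

Wien's law: T = b/λ_max = 2.898×10⁻³/2.287×10⁻⁶ = 1267.16 K.
Then I = σT⁴ = 5.670×10⁻⁸×(1267.16)⁴ = 1.46×10⁵ W/m².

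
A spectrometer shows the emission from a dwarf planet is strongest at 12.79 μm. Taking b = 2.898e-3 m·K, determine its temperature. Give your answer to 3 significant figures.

Wien's law gives T = b/λ_max = (2.898×10⁻³ m·K)/(1.279×10⁻⁵ m) = 227 K.

T ≈ 227 K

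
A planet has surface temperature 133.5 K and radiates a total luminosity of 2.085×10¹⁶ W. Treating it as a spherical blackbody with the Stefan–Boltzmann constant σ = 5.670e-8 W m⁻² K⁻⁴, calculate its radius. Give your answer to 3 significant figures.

R ≈ 9.60×10⁶ m

L = 4πR²σT⁴ ⇒ R = √(L/(4πσT⁴)).
σT⁴ = 18.0098 W/m², so R = √(2.085×10¹⁶/(4π×18.0098)) = 9.60×10⁶ m.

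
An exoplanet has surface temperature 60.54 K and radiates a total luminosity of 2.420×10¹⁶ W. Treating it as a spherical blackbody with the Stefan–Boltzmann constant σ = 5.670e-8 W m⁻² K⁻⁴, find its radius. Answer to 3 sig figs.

R ≈ 5.03×10⁷ m

L = 4πR²σT⁴ ⇒ R = √(L/(4πσT⁴)).
σT⁴ = 0.761645 W/m², so R = √(2.420×10¹⁶/(4π×0.761645)) = 5.03×10⁷ m.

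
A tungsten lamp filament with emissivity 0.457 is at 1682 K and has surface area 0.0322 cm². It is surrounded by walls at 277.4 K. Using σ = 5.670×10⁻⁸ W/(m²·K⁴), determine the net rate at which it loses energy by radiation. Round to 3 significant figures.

Area A = 0.0322 cm² = 3.22×10⁻⁶ m².
Net radiated power P_net = εσA(T⁴ − T₀⁴) = 0.457×5.670×10⁻⁸×3.22×10⁻⁶×(1682⁴ − 277.4⁴).
T⁴ − T₀⁴ = 8.00394×10¹² − 5.92142×10⁹ = 7.99802×10¹² K⁴, so P_net = 0.667 W.

Net loss ≈ 0.667 W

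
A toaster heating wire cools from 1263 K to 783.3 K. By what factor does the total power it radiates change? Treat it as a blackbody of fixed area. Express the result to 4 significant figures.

P ∝ T⁴, so P₂/P₁ = (T₂/T₁)⁴ = (783.3/1263)⁴ = (0.620190)⁴ = 0.1479.

P₂/P₁ ≈ 0.1479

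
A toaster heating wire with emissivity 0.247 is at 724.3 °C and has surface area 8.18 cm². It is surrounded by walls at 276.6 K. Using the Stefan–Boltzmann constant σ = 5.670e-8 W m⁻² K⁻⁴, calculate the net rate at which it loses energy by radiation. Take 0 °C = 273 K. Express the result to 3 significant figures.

Net loss ≈ 11.3 W

T = 724.3 °C + 273 = 997.3 K.
Area A = 8.18 cm² = 8.18×10⁻⁴ m².
Net radiated power P_net = εσA(T⁴ − T₀⁴) = 0.247×5.670×10⁻⁸×8.18×10⁻⁴×(997.3⁴ − 276.6⁴).
T⁴ − T₀⁴ = 9.89244×10¹¹ − 5.85341×10⁹ = 9.83391×10¹¹ K⁴, so P_net = 11.3 W.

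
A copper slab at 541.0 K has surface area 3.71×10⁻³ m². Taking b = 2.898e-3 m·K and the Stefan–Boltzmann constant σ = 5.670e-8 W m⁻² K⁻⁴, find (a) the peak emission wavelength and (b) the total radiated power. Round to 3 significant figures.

λ_max ≈ 5.36 μm; P ≈ 18.0 W

(a) λ_max = b/T = 2.898×10⁻³/541.0 = 5.357×10⁻⁶ m = 5.36 μm.
Area A = 3.71×10⁻³ m².
(b) P = σAT⁴ = 5.670×10⁻⁸×3.71×10⁻³×(541.0)⁴ = 18.0 W.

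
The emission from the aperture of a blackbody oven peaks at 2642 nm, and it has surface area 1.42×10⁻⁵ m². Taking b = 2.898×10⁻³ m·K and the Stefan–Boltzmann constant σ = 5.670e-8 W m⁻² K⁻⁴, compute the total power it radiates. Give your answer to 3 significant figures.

P ≈ 1.17 W

Wien's law: T = b/λ_max = 2.898×10⁻³/2.642×10⁻⁶ = 1096.90 K.
Area A = 1.42×10⁻⁵ m².
Then P = σAT⁴ = 5.670×10⁻⁸×1.42×10⁻⁵×(1096.90)⁴ = 1.17 W.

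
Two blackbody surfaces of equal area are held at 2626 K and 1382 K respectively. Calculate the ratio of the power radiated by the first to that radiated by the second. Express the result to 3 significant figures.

With equal areas, P₁/P₂ = (T₁/T₂)⁴ = (2626/1382)⁴ = 13.0.

P₁/P₂ ≈ 13.0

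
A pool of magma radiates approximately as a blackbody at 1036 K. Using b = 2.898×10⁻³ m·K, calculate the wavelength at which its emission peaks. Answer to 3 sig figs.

λ_max ≈ 2.80×10³ nm

Wien's displacement law: λ_max = b/T = (2.898×10⁻³ m·K)/(1036 K) = 2.797×10⁻⁶ m.
That is 2.80×10³ nm, in the infrared range.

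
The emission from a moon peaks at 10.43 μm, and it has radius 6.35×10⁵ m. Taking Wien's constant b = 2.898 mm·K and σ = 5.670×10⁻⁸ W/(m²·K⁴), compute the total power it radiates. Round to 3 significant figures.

P ≈ 1.71×10¹⁵ W

Wien's law: T = b/λ_max = 2.898×10⁻³/1.043×10⁻⁵ = 277.852 K.
Surface area A = 4πR² = 4π(6.35×10⁵ m)² = 5.06707×10¹² m².
Then P = σAT⁴ = 5.670×10⁻⁸×5.06707×10¹²×(277.852)⁴ = 1.71×10¹⁵ W.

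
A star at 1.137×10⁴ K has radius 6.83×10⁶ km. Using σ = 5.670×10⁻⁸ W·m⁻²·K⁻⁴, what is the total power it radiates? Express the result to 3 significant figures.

P ≈ 5.55×10²⁹ W

Surface area A = 4πR² = 4π(6.83×10⁹ m)² = 5.86207×10²⁰ m².
P = σAT⁴ = 5.670×10⁻⁸ × 5.86207×10²⁰ × (1.137×10⁴)⁴ = 5.55×10²⁹ W.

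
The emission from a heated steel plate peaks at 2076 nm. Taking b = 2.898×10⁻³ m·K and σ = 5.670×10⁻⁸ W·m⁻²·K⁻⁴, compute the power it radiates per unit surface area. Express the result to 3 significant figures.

Wien's law: T = b/λ_max = 2.898×10⁻³/2.076×10⁻⁶ = 1395.95 K.
Then I = σT⁴ = 5.670×10⁻⁸×(1395.95)⁴ = 2.15×10⁵ W/m².

I ≈ 2.15×10⁵ W/m²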